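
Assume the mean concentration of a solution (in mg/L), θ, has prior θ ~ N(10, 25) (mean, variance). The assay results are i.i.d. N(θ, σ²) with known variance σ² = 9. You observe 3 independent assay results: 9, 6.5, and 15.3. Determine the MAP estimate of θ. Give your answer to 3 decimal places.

θ̂_MAP = 10.238

n = 3; x̄ = (9 + 6.5 + 15.3)/3 = 30.8/3 = 154/15 ≈ 10.2667.
For a Normal prior and Normal likelihood with known variance, the posterior is Normal; its mode equals its mean, the precision-weighted average.
Prior precision 1/σ₀² = 1/25 = 0.04; data precision n/σ² = 3/9 = 1/3.
θ̂ = (0.04·10 + (1/3)·(154/15)) / (0.04 + 1/3) = (172/45)/(28/75) = 215/21 ≈ 10.238.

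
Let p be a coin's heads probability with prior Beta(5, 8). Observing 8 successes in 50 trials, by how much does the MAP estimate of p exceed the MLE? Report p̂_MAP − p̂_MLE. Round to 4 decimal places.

Posterior is Beta(13, 50); MAP = (13−1)/(63−2) = 12/61 ≈ 0.19672.
MLE ignores the prior: p̂_MLE = k/n = 8/50 ≈ 0.16000.
Difference = 12/61 − 8/50 = 56/1525 ≈ 0.0367.

MAP − MLE = 0.0367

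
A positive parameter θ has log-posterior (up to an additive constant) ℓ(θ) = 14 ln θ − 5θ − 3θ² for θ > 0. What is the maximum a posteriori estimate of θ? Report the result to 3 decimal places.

θ̂_MAP = 1.167

ℓ'(θ) = 14/θ − 5 − 6θ. Setting this to zero and multiplying by θ: 6θ² + 5θ − 14 = 0.
θ = (−5 + √(5² + 4·6·14)) / (2·6) = (−5 + √361) / 12 = (−5 + 19)/12 = 7/6.
ℓ''(θ) = −14/θ² − 6 < 0, confirming a maximum.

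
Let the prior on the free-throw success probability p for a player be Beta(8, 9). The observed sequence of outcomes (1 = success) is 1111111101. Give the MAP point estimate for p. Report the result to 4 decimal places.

Prior: Beta(8, 9).
Data: 9 successes in 10 trials (from the sequence). The binomial likelihood contributes p^9(1−p)^1, so the posterior is Beta(8+9, 9+1) = Beta(17, 10).
For Beta(a, b) with a, b > 1 the mode is (a−1)/(a+b−2) = 16/25 ≈ 0.6400.

p̂_MAP = 0.6400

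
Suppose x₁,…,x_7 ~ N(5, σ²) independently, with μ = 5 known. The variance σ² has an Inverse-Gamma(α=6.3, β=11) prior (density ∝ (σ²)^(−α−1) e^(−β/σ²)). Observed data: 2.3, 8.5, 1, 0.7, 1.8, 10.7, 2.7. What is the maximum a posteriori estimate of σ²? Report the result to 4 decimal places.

Sum of squared deviations about the known mean: SS = (2.3−5)² + (8.5−5)² + (1−5)² + (0.7−5)² + (1.8−5)² + (10.7−5)² + (2.7−5)² = 102.05.
The Normal likelihood contributes (σ²)^(−n/2) exp(−SS/(2σ²)), so the posterior is Inverse-Gamma(α + n/2, β + SS/2) = Inverse-Gamma(9.8, 62.025).
The mode of Inverse-Gamma(a, b) is b/(a+1) = 62.025/10.8 ≈ 5.7431.

σ̂²_MAP = 5.7431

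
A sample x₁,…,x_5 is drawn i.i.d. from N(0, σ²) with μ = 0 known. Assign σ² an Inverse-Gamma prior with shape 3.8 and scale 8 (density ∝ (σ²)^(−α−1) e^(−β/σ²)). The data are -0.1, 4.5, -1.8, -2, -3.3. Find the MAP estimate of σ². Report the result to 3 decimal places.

σ̂²_MAP = 3.725

Sum of squared deviations about the known mean: SS = (-0.1−0)² + (4.5−0)² + (-1.8−0)² + (-2−0)² + (-3.3−0)² = 38.39.
The Normal likelihood contributes (σ²)^(−n/2) exp(−SS/(2σ²)), so the posterior is Inverse-Gamma(α + n/2, β + SS/2) = Inverse-Gamma(6.3, 27.195).
The mode of Inverse-Gamma(a, b) is b/(a+1) = 27.195/7.3 ≈ 3.725.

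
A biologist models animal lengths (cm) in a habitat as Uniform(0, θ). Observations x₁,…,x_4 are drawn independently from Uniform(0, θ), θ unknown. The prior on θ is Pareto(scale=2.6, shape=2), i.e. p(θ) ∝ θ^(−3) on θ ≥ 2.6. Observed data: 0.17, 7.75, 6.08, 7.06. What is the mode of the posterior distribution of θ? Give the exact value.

The Uniform(0, θ) likelihood is θ^(−n) for θ ≥ max(xᵢ), zero otherwise. Here max(xᵢ) = 7.75.
Posterior ∝ θ^(−3) · θ^(−4) = θ^(−7) on θ ≥ max(2.6, 7.75) = 7.75.
This density is strictly decreasing in θ, so the posterior mode lies at the lower boundary of the support.

θ̂_MAP = 7.75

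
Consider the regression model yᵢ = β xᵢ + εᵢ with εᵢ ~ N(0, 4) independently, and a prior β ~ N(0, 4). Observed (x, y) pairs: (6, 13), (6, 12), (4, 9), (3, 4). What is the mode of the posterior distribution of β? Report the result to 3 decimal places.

log p(β | y) = −Σ(yᵢ − βxᵢ)²/(2·4) − β²/(2·4) + const.
Setting the derivative to zero: Σxᵢ(yᵢ − βxᵢ)/4 − β/4 = 0, so β = Σxᵢyᵢ / (Σxᵢ² + σ²/τ²).
Σxᵢyᵢ = 6·13 + 6·12 + 4·9 + 3·4 = 198; Σxᵢ² = 97; σ²/τ² = 1.
β̂_MAP = 198 / (97 + 1) = 198/98 ≈ 2.020.

β̂_MAP = 2.020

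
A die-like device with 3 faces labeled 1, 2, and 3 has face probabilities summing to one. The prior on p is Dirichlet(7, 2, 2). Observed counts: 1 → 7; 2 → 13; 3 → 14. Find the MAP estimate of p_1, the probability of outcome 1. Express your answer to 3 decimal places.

MAP estimate: 0.310

The posterior is Dirichlet(αᵢ + nᵢ) = Dirichlet(14, 15, 16).
For a Dirichlet(a₁,…,a_K) with all aᵢ > 1, the mode has j-th component (aⱼ − 1)/(Σaᵢ − K).
Here Σaᵢ = 45 and K = 3, so p_1 = (14 − 1)/(45 − 3) = 13/42 ≈ 0.310.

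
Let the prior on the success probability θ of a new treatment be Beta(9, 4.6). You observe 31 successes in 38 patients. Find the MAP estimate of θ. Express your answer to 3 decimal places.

θ̂_MAP = 0.786

Prior: Beta(9, 4.6).
Data: 31 successes in 38 trials. The binomial likelihood contributes θ^31(1−θ)^7, so the posterior is Beta(9+31, 4.6+7) = Beta(40, 11.6).
For Beta(a, b) with a, b > 1 the mode is (a−1)/(a+b−2) = 39/49.6 ≈ 0.786.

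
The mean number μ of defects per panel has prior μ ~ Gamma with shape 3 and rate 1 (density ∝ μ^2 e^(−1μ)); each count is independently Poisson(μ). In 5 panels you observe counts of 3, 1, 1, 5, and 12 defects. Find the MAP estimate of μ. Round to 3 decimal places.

μ̂_MAP = 4.000

Σxᵢ = 3+1+1+5+12 = 22, with n = 5.
Posterior ∝ μ^2e^(−1μ) · μ^22e^(−5μ) = μ^24e^(−6μ), i.e. Gamma(shape=25, rate=6).
The mode of a Gamma(a, b) with a ≥ 1 (shape–rate) is (a−1)/b = 24/6 ≈ 4.000.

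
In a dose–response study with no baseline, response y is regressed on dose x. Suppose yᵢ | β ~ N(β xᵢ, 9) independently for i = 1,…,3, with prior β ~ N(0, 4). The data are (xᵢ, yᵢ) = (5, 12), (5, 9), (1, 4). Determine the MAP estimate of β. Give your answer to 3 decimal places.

log p(β | y) = −Σ(yᵢ − βxᵢ)²/(2·9) − β²/(2·4) + const.
Setting the derivative to zero: Σxᵢ(yᵢ − βxᵢ)/9 − β/4 = 0, so β = Σxᵢyᵢ / (Σxᵢ² + σ²/τ²).
Σxᵢyᵢ = 5·12 + 5·9 + 1·4 = 109; Σxᵢ² = 51; σ²/τ² = 2.25.
β̂_MAP = 109 / (51 + 2.25) = 109/53.25 ≈ 2.047.

β̂_MAP = 2.047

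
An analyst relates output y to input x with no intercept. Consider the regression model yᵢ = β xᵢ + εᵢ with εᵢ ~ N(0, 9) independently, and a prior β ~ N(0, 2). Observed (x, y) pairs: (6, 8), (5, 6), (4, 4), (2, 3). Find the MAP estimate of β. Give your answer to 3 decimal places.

log p(β | y) = −Σ(yᵢ − βxᵢ)²/(2·9) − β²/(2·2) + const.
Setting the derivative to zero: Σxᵢ(yᵢ − βxᵢ)/9 − β/2 = 0, so β = Σxᵢyᵢ / (Σxᵢ² + σ²/τ²).
Σxᵢyᵢ = 6·8 + 5·6 + 4·4 + 2·3 = 100; Σxᵢ² = 81; σ²/τ² = 4.5.
β̂_MAP = 100 / (81 + 4.5) = 100/85.5 ≈ 1.170.

β̂_MAP = 1.170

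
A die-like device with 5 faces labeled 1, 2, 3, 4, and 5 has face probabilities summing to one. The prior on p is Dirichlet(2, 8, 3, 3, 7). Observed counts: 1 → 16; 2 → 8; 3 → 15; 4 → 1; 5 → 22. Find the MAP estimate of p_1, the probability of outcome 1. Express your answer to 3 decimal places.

The posterior is Dirichlet(αᵢ + nᵢ) = Dirichlet(18, 16, 18, 4, 29).
For a Dirichlet(a₁,…,a_K) with all aᵢ > 1, the mode has j-th component (aⱼ − 1)/(Σaᵢ − K).
Here Σaᵢ = 85 and K = 5, so p_1 = (18 − 1)/(85 − 5) = 17/80 ≈ 0.213.

MAP estimate: 0.213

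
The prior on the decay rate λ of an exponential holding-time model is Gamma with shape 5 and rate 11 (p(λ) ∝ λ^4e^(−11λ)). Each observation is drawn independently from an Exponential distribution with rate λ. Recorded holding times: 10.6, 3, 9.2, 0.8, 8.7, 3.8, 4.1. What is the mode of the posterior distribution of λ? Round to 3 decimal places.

λ̂_MAP = 0.215

The Exponential(rate=λ) likelihood is ∝ λ^n e^(−λΣtᵢ). Here n = 7 and Σtᵢ = 10.6 + 3 + 9.2 + 0.8 + 8.7 + 3.8 + 4.1 = 40.2.
Posterior ∝ λ^4e^(−11λ) · λ^7e^(−40.2λ) = λ^11e^(−51.2λ), i.e. Gamma(12, 51.2).
Mode = (a−1)/b = 11/51.2 ≈ 0.215.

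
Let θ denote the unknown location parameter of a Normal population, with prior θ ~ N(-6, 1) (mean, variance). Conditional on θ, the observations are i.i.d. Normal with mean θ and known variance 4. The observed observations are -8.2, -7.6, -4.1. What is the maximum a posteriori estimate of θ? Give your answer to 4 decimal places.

θ̂_MAP = -6.2714

n = 3; x̄ = ((-8.2) + (-7.6) + (-4.1))/3 = -19.9/3 = -199/30 ≈ -6.6333.
For a Normal prior and Normal likelihood with known variance, the posterior is Normal; its mode equals its mean, the precision-weighted average.
Prior precision 1/σ₀² = 1/1 = 1; data precision n/σ² = 3/4 = 0.75.
θ̂ = (1·(-6) + 0.75·(-199/30)) / (1 + 0.75) = (-10.975)/1.75 = -439/70 ≈ -6.2714.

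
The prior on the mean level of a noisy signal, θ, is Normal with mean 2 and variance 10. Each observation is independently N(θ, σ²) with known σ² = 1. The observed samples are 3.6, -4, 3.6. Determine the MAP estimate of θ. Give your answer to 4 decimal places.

θ̂_MAP = 1.0968

n = 3; x̄ = (3.6 + (-4) + 3.6)/3 = 3.2/3 = 16/15 ≈ 1.0667.
For a Normal prior and Normal likelihood with known variance, the posterior is Normal; its mode equals its mean, the precision-weighted average.
Prior precision 1/σ₀² = 1/10 = 0.1; data precision n/σ² = 3/1 = 3.
θ̂ = (0.1·2 + 3·(16/15)) / (0.1 + 3) = 3.4/3.1 = 34/31 ≈ 1.0968.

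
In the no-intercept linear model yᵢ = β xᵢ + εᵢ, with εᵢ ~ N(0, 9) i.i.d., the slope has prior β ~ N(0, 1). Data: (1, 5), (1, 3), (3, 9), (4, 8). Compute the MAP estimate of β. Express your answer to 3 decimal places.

log p(β | y) = −Σ(yᵢ − βxᵢ)²/(2·9) − β²/(2·1) + const.
Setting the derivative to zero: Σxᵢ(yᵢ − βxᵢ)/9 − β/1 = 0, so β = Σxᵢyᵢ / (Σxᵢ² + σ²/τ²).
Σxᵢyᵢ = 1·5 + 1·3 + 3·9 + 4·8 = 67; Σxᵢ² = 27; σ²/τ² = 9.
β̂_MAP = 67 / (27 + 9) = 67/36 ≈ 1.861.

β̂_MAP = 1.861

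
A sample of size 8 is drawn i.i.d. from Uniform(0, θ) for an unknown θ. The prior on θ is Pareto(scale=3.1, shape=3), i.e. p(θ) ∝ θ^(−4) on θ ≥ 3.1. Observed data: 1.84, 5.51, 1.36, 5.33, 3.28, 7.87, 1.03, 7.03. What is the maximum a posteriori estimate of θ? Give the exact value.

The Uniform(0, θ) likelihood is θ^(−n) for θ ≥ max(xᵢ), zero otherwise. Here max(xᵢ) = 7.87.
Posterior ∝ θ^(−4) · θ^(−8) = θ^(−12) on θ ≥ max(3.1, 7.87) = 7.87.
This density is strictly decreasing in θ, so the posterior mode lies at the lower boundary of the support.

θ̂_MAP = 7.87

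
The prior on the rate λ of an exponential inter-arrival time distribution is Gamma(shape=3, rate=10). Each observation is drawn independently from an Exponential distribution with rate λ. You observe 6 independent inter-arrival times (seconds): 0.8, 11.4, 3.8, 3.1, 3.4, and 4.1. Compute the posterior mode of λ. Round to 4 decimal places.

λ̂_MAP = 0.2186

The Exponential(rate=λ) likelihood is ∝ λ^n e^(−λΣtᵢ). Here n = 6 and Σtᵢ = 0.8 + 11.4 + 3.8 + 3.1 + 3.4 + 4.1 = 26.6.
Posterior ∝ λ^2e^(−10λ) · λ^6e^(−26.6λ) = λ^8e^(−36.6λ), i.e. Gamma(9, 36.6).
Mode = (a−1)/b = 8/36.6 ≈ 0.2186.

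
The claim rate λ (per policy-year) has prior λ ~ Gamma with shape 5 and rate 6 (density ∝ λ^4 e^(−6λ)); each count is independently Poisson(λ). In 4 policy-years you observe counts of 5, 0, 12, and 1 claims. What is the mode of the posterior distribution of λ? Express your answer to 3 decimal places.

Σxᵢ = 5+0+12+1 = 18, with n = 4.
Posterior ∝ λ^4e^(−6λ) · λ^18e^(−4λ) = λ^22e^(−10λ), i.e. Gamma(shape=23, rate=10).
The mode of a Gamma(a, b) with a ≥ 1 (shape–rate) is (a−1)/b = 22/10 ≈ 2.200.

λ̂_MAP = 2.200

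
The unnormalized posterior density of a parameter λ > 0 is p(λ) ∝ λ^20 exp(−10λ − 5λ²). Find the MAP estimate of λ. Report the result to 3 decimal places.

ℓ'(λ) = 20/λ − 10 − 10λ. Setting this to zero and multiplying by λ: 10λ² + 10λ − 20 = 0.
λ = (−10 + √(10² + 4·10·20)) / (2·10) = (−10 + √900) / 20 = (−10 + 30)/20 = 1.
ℓ''(λ) = −20/λ² − 10 < 0, confirming a maximum.

λ̂_MAP = 1.000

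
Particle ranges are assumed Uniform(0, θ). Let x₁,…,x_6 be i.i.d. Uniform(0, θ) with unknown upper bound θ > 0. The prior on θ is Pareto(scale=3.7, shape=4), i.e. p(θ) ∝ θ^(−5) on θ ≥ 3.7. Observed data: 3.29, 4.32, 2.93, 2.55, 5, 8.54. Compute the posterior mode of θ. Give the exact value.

The Uniform(0, θ) likelihood is θ^(−n) for θ ≥ max(xᵢ), zero otherwise. Here max(xᵢ) = 8.54.
Posterior ∝ θ^(−5) · θ^(−6) = θ^(−11) on θ ≥ max(3.7, 8.54) = 8.54.
This density is strictly decreasing in θ, so the posterior mode lies at the lower boundary of the support.

θ̂_MAP = 8.54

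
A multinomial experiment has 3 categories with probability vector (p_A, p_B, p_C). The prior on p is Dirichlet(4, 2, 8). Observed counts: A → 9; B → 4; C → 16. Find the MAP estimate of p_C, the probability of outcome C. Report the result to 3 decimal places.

MAP estimate of p_C = 0.575

The posterior is Dirichlet(αᵢ + nᵢ) = Dirichlet(13, 6, 24).
For a Dirichlet(a₁,…,a_K) with all aᵢ > 1, the mode has j-th component (aⱼ − 1)/(Σaᵢ − K).
Here Σaᵢ = 43 and K = 3, so p_C = (24 − 1)/(43 − 3) = 23/40 ≈ 0.575.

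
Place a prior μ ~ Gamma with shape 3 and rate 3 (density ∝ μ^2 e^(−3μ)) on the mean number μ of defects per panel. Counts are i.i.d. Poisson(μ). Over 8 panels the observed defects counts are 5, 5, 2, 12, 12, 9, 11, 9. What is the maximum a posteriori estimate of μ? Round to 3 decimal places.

Σxᵢ = 5+5+2+12+12+9+11+9 = 65, with n = 8.
Posterior ∝ μ^2e^(−3μ) · μ^65e^(−8μ) = μ^67e^(−11μ), i.e. Gamma(shape=68, rate=11).
The mode of a Gamma(a, b) with a ≥ 1 (shape–rate) is (a−1)/b = 67/11 ≈ 6.091.

μ̂_MAP = 6.091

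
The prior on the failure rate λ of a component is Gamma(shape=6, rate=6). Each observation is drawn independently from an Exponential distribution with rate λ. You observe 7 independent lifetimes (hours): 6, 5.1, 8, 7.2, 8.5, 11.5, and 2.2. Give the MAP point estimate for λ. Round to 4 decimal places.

The Exponential(rate=λ) likelihood is ∝ λ^n e^(−λΣtᵢ). Here n = 7 and Σtᵢ = 6 + 5.1 + 8 + 7.2 + 8.5 + 11.5 + 2.2 = 48.5.
Posterior ∝ λ^5e^(−6λ) · λ^7e^(−48.5λ) = λ^12e^(−54.5λ), i.e. Gamma(13, 54.5).
Mode = (a−1)/b = 12/54.5 ≈ 0.2202.

λ̂_MAP = 0.2202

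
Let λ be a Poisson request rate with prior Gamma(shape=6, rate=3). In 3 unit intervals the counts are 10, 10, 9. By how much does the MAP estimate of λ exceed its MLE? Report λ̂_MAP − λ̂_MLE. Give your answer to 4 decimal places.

MAP − MLE = -4.0000

Σxᵢ = 29. Posterior is Gamma(35, 6); MAP = (35−1)/6 = 34/6 ≈ 5.66667.
MLE = x̄ = 29/3 ≈ 9.66667.
Difference = 34/6 − 29/3 = -4 ≈ -4.0000.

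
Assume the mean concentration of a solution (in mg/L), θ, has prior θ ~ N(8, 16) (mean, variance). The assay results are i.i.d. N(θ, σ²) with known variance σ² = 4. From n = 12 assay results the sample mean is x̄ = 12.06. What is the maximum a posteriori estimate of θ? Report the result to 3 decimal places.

θ̂_MAP = 11.977

n = 12, x̄ = 12.06.
For a Normal prior and Normal likelihood with known variance, the posterior is Normal; its mode equals its mean, the precision-weighted average.
Prior precision 1/σ₀² = 1/16 = 0.0625; data precision n/σ² = 12/4 = 3.
θ̂ = (0.0625·8 + 3·12.06) / (0.0625 + 3) = 36.68/3.0625 = 2096/175 ≈ 11.977.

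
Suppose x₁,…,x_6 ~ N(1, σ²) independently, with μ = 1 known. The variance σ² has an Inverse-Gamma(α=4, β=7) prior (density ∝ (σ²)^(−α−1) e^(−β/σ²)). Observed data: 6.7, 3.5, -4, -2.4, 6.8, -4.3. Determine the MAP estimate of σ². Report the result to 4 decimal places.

Sum of squared deviations about the known mean: SS = (6.7−1)² + (3.5−1)² + (-4−1)² + (-2.4−1)² + (6.8−1)² + (-4.3−1)² = 137.03.
The Normal likelihood contributes (σ²)^(−n/2) exp(−SS/(2σ²)), so the posterior is Inverse-Gamma(α + n/2, β + SS/2) = Inverse-Gamma(7, 75.515).
The mode of Inverse-Gamma(a, b) is b/(a+1) = 75.515/8 ≈ 9.4394.

σ̂²_MAP = 9.4394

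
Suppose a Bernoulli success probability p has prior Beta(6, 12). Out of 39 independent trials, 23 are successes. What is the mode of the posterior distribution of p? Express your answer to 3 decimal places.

p̂_MAP = 0.509

Prior: Beta(6, 12).
Data: 23 successes in 39 trials. The binomial likelihood contributes p^23(1−p)^16, so the posterior is Beta(6+23, 12+16) = Beta(29, 28).
For Beta(a, b) with a, b > 1 the mode is (a−1)/(a+b−2) = 28/55 ≈ 0.509.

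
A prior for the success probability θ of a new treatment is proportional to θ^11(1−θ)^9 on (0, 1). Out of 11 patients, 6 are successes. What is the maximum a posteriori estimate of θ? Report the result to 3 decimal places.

θ̂_MAP = 0.548

The prior density ∝ θ^11(1−θ)^9 is the kernel of Beta(12, 10).
Data: 6 successes in 11 trials. The binomial likelihood contributes θ^6(1−θ)^5, so the posterior is Beta(12+6, 10+5) = Beta(18, 15).
For Beta(a, b) with a, b > 1 the mode is (a−1)/(a+b−2) = 17/31 ≈ 0.548.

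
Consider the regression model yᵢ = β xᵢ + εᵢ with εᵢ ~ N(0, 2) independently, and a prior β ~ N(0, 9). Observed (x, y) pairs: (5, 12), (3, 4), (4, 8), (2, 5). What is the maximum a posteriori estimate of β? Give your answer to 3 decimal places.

β̂_MAP = 2.102

log p(β | y) = −Σ(yᵢ − βxᵢ)²/(2·2) − β²/(2·9) + const.
Setting the derivative to zero: Σxᵢ(yᵢ − βxᵢ)/2 − β/9 = 0, so β = Σxᵢyᵢ / (Σxᵢ² + σ²/τ²).
Σxᵢyᵢ = 5·12 + 3·4 + 4·8 + 2·5 = 114; Σxᵢ² = 54; σ²/τ² = 2/9.
β̂_MAP = 114 / (54 + 2/9) = 114/(488/9) = 513/244 ≈ 2.102.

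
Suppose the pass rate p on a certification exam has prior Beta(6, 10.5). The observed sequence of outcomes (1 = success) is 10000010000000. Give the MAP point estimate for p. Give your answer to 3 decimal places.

p̂_MAP = 0.246

Prior: Beta(6, 10.5).
Data: 2 successes in 14 trials (from the sequence). The binomial likelihood contributes p^2(1−p)^12, so the posterior is Beta(6+2, 10.5+12) = Beta(8, 22.5).
For Beta(a, b) with a, b > 1 the mode is (a−1)/(a+b−2) = 7/28.5 ≈ 0.246.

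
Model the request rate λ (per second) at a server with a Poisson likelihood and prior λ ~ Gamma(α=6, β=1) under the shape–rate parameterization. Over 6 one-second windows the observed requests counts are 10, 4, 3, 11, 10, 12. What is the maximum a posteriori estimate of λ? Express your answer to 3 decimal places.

λ̂_MAP = 7.857

Σxᵢ = 10+4+3+11+10+12 = 50, with n = 6.
Posterior ∝ λ^5e^(−1λ) · λ^50e^(−6λ) = λ^55e^(−7λ), i.e. Gamma(shape=56, rate=7).
The mode of a Gamma(a, b) with a ≥ 1 (shape–rate) is (a−1)/b = 55/7 ≈ 7.857.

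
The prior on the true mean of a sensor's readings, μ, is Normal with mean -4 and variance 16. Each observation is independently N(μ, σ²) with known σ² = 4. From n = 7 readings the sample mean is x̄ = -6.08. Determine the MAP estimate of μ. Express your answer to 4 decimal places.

μ̂_MAP = -6.0083

n = 7, x̄ = -6.08.
For a Normal prior and Normal likelihood with known variance, the posterior is Normal; its mode equals its mean, the precision-weighted average.
Prior precision 1/σ₀² = 1/16 = 0.0625; data precision n/σ² = 7/4 = 1.75.
μ̂ = (0.0625·(-4) + 1.75·(-6.08)) / (0.0625 + 1.75) = (-10.89)/1.8125 = -4356/725 ≈ -6.0083.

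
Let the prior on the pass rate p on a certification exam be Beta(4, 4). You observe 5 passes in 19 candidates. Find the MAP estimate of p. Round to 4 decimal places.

p̂_MAP = 0.3200

Prior: Beta(4, 4).
Data: 5 successes in 19 trials. The binomial likelihood contributes p^5(1−p)^14, so the posterior is Beta(4+5, 4+14) = Beta(9, 18).
For Beta(a, b) with a, b > 1 the mode is (a−1)/(a+b−2) = 8/25 ≈ 0.3200.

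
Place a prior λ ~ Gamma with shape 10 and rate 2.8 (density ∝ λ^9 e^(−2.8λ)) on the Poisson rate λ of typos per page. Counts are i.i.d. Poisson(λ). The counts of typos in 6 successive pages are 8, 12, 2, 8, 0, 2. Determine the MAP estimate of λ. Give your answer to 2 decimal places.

λ̂_MAP = 4.66

Σxᵢ = 8+12+2+8+0+2 = 32, with n = 6.
Posterior ∝ λ^9e^(−2.8λ) · λ^32e^(−6λ) = λ^41e^(−8.8λ), i.e. Gamma(shape=42, rate=8.8).
The mode of a Gamma(a, b) with a ≥ 1 (shape–rate) is (a−1)/b = 41/8.8 ≈ 4.66.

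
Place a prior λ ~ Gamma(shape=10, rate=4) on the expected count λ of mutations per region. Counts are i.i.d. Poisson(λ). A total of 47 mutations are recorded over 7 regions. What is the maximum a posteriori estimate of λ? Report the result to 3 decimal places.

Σxᵢ = 47, n = 7.
Posterior ∝ λ^9e^(−4λ) · λ^47e^(−7λ) = λ^56e^(−11λ), i.e. Gamma(shape=57, rate=11).
The mode of a Gamma(a, b) with a ≥ 1 (shape–rate) is (a−1)/b = 56/11 ≈ 5.091.

λ̂_MAP = 5.091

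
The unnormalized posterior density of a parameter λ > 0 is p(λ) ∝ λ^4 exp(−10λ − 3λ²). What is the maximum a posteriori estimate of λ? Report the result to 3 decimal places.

ℓ'(λ) = 4/λ − 10 − 6λ. Setting this to zero and multiplying by λ: 6λ² + 10λ − 4 = 0.
λ = (−10 + √(10² + 4·6·4)) / (2·6) = (−10 + √196) / 12 = (−10 + 14)/12 = 1/3.
ℓ''(λ) = −4/λ² − 6 < 0, confirming a maximum.

λ̂_MAP = 0.333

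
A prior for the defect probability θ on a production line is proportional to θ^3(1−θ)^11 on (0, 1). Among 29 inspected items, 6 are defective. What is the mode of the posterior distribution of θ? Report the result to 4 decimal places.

θ̂_MAP = 0.2093

The prior density ∝ θ^3(1−θ)^11 is the kernel of Beta(4, 12).
Data: 6 successes in 29 trials. The binomial likelihood contributes θ^6(1−θ)^23, so the posterior is Beta(4+6, 12+23) = Beta(10, 35).
For Beta(a, b) with a, b > 1 the mode is (a−1)/(a+b−2) = 9/43 ≈ 0.2093.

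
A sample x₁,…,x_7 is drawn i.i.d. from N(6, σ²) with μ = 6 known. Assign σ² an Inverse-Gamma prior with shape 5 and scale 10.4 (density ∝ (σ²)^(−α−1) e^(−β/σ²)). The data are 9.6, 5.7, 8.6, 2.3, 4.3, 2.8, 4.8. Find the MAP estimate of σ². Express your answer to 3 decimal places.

σ̂²_MAP = 3.625

Sum of squared deviations about the known mean: SS = (9.6−6)² + (5.7−6)² + (8.6−6)² + (2.3−6)² + (4.3−6)² + (2.8−6)² + (4.8−6)² = 48.07.
The Normal likelihood contributes (σ²)^(−n/2) exp(−SS/(2σ²)), so the posterior is Inverse-Gamma(α + n/2, β + SS/2) = Inverse-Gamma(8.5, 34.435).
The mode of Inverse-Gamma(a, b) is b/(a+1) = 34.435/9.5 ≈ 3.625.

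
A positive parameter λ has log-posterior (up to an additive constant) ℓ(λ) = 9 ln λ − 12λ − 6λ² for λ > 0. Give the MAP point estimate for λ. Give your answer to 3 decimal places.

ℓ'(λ) = 9/λ − 12 − 12λ. Setting this to zero and multiplying by λ: 12λ² + 12λ − 9 = 0.
λ = (−12 + √(12² + 4·12·9)) / (2·12) = (−12 + √576) / 24 = (−12 + 24)/24 = 1/2.
ℓ''(λ) = −9/λ² − 12 < 0, confirming a maximum.

λ̂_MAP = 0.500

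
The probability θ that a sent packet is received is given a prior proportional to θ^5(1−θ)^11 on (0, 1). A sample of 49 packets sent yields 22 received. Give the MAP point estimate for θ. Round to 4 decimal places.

θ̂_MAP = 0.4154

The prior density ∝ θ^5(1−θ)^11 is the kernel of Beta(6, 12).
Data: 22 successes in 49 trials. The binomial likelihood contributes θ^22(1−θ)^27, so the posterior is Beta(6+22, 12+27) = Beta(28, 39).
For Beta(a, b) with a, b > 1 the mode is (a−1)/(a+b−2) = 27/65 ≈ 0.4154.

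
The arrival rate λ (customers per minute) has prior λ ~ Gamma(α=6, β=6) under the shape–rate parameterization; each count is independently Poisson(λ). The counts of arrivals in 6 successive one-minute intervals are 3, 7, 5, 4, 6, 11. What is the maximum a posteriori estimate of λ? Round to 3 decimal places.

λ̂_MAP = 3.417

Σxᵢ = 3+7+5+4+6+11 = 36, with n = 6.
Posterior ∝ λ^5e^(−6λ) · λ^36e^(−6λ) = λ^41e^(−12λ), i.e. Gamma(shape=42, rate=12).
The mode of a Gamma(a, b) with a ≥ 1 (shape–rate) is (a−1)/b = 41/12 ≈ 3.417.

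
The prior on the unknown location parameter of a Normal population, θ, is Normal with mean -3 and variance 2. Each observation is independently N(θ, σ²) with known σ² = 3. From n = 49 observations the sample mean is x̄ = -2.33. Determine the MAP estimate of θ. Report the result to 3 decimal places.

θ̂_MAP = -2.350

n = 49, x̄ = -2.33.
For a Normal prior and Normal likelihood with known variance, the posterior is Normal; its mode equals its mean, the precision-weighted average.
Prior precision 1/σ₀² = 1/2 = 0.5; data precision n/σ² = 49/3.
θ̂ = (0.5·(-3) + (49/3)·(-2.33)) / (0.5 + 49/3) = (-11867/300)/(101/6) = -11867/5050 ≈ -2.350.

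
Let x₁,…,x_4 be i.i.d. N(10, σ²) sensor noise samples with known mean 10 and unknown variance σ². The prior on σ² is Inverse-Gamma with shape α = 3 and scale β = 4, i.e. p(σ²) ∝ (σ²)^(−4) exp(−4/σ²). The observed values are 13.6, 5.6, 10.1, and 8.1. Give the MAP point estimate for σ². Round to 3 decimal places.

σ̂²_MAP = 3.662

Sum of squared deviations about the known mean: SS = (13.6−10)² + (5.6−10)² + (10.1−10)² + (8.1−10)² = 35.94.
The Normal likelihood contributes (σ²)^(−n/2) exp(−SS/(2σ²)), so the posterior is Inverse-Gamma(α + n/2, β + SS/2) = Inverse-Gamma(5, 21.97).
The mode of Inverse-Gamma(a, b) is b/(a+1) = 21.97/6 ≈ 3.662.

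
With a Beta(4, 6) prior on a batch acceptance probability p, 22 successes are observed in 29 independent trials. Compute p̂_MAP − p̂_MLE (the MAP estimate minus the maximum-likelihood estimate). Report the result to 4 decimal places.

Posterior is Beta(26, 13); MAP = (26−1)/(39−2) = 25/37 ≈ 0.67568.
MLE ignores the prior: p̂_MLE = k/n = 22/29 ≈ 0.75862.
Difference = 25/37 − 22/29 = -89/1073 ≈ -0.0829.

MAP − MLE = -0.0829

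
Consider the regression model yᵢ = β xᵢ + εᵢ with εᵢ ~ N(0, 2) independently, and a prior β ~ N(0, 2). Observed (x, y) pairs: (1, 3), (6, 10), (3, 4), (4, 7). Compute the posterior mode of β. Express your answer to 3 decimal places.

log p(β | y) = −Σ(yᵢ − βxᵢ)²/(2·2) − β²/(2·2) + const.
Setting the derivative to zero: Σxᵢ(yᵢ − βxᵢ)/2 − β/2 = 0, so β = Σxᵢyᵢ / (Σxᵢ² + σ²/τ²).
Σxᵢyᵢ = 1·3 + 6·10 + 3·4 + 4·7 = 103; Σxᵢ² = 62; σ²/τ² = 1.
β̂_MAP = 103 / (62 + 1) = 103/63 ≈ 1.635.

β̂_MAP = 1.635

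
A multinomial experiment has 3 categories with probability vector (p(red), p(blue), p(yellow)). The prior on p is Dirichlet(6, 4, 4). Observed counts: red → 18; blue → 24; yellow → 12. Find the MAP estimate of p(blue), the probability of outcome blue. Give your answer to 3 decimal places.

MAP estimate of p(blue) = 0.415

The posterior is Dirichlet(αᵢ + nᵢ) = Dirichlet(24, 28, 16).
For a Dirichlet(a₁,…,a_K) with all aᵢ > 1, the mode has j-th component (aⱼ − 1)/(Σaᵢ − K).
Here Σaᵢ = 68 and K = 3, so p(blue) = (28 − 1)/(68 − 3) = 27/65 ≈ 0.415.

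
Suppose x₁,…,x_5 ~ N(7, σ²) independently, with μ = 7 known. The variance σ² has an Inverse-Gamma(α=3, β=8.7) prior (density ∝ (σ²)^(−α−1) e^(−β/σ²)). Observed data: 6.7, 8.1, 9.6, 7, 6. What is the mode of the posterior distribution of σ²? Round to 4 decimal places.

σ̂²_MAP = 2.0354

Sum of squared deviations about the known mean: SS = (6.7−7)² + (8.1−7)² + (9.6−7)² + (7−7)² + (6−7)² = 9.06.
The Normal likelihood contributes (σ²)^(−n/2) exp(−SS/(2σ²)), so the posterior is Inverse-Gamma(α + n/2, β + SS/2) = Inverse-Gamma(5.5, 13.23).
The mode of Inverse-Gamma(a, b) is b/(a+1) = 13.23/6.5 ≈ 2.0354.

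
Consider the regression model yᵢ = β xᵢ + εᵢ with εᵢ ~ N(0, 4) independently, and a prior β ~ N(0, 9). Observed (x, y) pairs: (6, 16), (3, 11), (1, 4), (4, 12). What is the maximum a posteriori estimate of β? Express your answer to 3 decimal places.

β̂_MAP = 2.899

log p(β | y) = −Σ(yᵢ − βxᵢ)²/(2·4) − β²/(2·9) + const.
Setting the derivative to zero: Σxᵢ(yᵢ − βxᵢ)/4 − β/9 = 0, so β = Σxᵢyᵢ / (Σxᵢ² + σ²/τ²).
Σxᵢyᵢ = 6·16 + 3·11 + 1·4 + 4·12 = 181; Σxᵢ² = 62; σ²/τ² = 4/9.
β̂_MAP = 181 / (62 + 4/9) = 181/(562/9) = 1629/562 ≈ 2.899.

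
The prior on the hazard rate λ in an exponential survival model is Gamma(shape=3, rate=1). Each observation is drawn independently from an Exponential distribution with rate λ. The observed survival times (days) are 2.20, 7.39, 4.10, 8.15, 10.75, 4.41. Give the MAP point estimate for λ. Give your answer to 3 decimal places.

The Exponential(rate=λ) likelihood is ∝ λ^n e^(−λΣtᵢ). Here n = 6 and Σtᵢ = 2.20 + 7.39 + 4.10 + 8.15 + 10.75 + 4.41 = 37.
Posterior ∝ λ^2e^(−1λ) · λ^6e^(−37λ) = λ^8e^(−38λ), i.e. Gamma(9, 38).
Mode = (a−1)/b = 8/38 ≈ 0.211.

λ̂_MAP = 0.211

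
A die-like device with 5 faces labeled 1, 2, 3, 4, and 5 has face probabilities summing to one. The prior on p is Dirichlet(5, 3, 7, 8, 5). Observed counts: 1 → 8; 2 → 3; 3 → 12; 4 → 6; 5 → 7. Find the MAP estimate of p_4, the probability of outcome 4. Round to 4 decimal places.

The posterior is Dirichlet(αᵢ + nᵢ) = Dirichlet(13, 6, 19, 14, 12).
For a Dirichlet(a₁,…,a_K) with all aᵢ > 1, the mode has j-th component (aⱼ − 1)/(Σaᵢ − K).
Here Σaᵢ = 64 and K = 5, so p_4 = (14 − 1)/(64 − 5) = 13/59 ≈ 0.2203.

MAP estimate: 0.2203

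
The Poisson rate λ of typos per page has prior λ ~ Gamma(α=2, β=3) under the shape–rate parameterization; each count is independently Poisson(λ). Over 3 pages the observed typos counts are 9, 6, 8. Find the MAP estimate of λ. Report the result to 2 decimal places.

Σxᵢ = 9+6+8 = 23, with n = 3.
Posterior ∝ λe^(−3λ) · λ^23e^(−3λ) = λ^24e^(−6λ), i.e. Gamma(shape=25, rate=6).
The mode of a Gamma(a, b) with a ≥ 1 (shape–rate) is (a−1)/b = 24/6 ≈ 4.00.

λ̂_MAP = 4.00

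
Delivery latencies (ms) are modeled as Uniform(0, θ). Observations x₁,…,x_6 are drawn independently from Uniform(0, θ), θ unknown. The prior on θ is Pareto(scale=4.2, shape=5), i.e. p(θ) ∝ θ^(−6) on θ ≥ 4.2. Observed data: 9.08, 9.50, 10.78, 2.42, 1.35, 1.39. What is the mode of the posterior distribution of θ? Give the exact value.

The Uniform(0, θ) likelihood is θ^(−n) for θ ≥ max(xᵢ), zero otherwise. Here max(xᵢ) = 10.78.
Posterior ∝ θ^(−6) · θ^(−6) = θ^(−12) on θ ≥ max(4.2, 10.78) = 10.78.
This density is strictly decreasing in θ, so the posterior mode lies at the lower boundary of the support.

θ̂_MAP = 10.78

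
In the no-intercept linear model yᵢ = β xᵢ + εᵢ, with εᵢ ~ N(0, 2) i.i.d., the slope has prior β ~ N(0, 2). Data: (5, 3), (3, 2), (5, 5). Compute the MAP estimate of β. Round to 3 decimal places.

β̂_MAP = 0.767

log p(β | y) = −Σ(yᵢ − βxᵢ)²/(2·2) − β²/(2·2) + const.
Setting the derivative to zero: Σxᵢ(yᵢ − βxᵢ)/2 − β/2 = 0, so β = Σxᵢyᵢ / (Σxᵢ² + σ²/τ²).
Σxᵢyᵢ = 5·3 + 3·2 + 5·5 = 46; Σxᵢ² = 59; σ²/τ² = 1.
β̂_MAP = 46 / (59 + 1) = 46/60 ≈ 0.767.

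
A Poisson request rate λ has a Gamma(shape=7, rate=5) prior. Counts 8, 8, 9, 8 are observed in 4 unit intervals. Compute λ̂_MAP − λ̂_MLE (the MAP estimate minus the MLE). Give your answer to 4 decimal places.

MAP − MLE = -3.9167

Σxᵢ = 33. Posterior is Gamma(40, 9); MAP = (40−1)/9 = 39/9 ≈ 4.33333.
MLE = x̄ = 33/4 ≈ 8.25000.
Difference = 39/9 − 33/4 = -47/12 ≈ -3.9167.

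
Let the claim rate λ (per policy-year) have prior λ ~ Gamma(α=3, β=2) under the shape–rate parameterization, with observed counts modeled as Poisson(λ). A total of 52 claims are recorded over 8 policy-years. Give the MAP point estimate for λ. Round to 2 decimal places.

Σxᵢ = 52, n = 8.
Posterior ∝ λ^2e^(−2λ) · λ^52e^(−8λ) = λ^54e^(−10λ), i.e. Gamma(shape=55, rate=10).
The mode of a Gamma(a, b) with a ≥ 1 (shape–rate) is (a−1)/b = 54/10 ≈ 5.40.

λ̂_MAP = 5.40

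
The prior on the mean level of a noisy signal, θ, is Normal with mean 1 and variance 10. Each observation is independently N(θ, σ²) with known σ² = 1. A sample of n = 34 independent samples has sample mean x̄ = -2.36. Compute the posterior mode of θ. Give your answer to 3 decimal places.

θ̂_MAP = -2.350

n = 34, x̄ = -2.36.
For a Normal prior and Normal likelihood with known variance, the posterior is Normal; its mode equals its mean, the precision-weighted average.
Prior precision 1/σ₀² = 1/10 = 0.1; data precision n/σ² = 34/1 = 34.
θ̂ = (0.1·1 + 34·(-2.36)) / (0.1 + 34) = (-80.14)/34.1 = -4007/1705 ≈ -2.350.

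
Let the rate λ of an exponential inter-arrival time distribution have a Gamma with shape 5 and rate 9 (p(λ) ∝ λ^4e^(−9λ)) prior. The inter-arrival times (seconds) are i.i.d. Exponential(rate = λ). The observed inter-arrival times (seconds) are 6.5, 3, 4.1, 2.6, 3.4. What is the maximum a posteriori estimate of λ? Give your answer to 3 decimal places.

The Exponential(rate=λ) likelihood is ∝ λ^n e^(−λΣtᵢ). Here n = 5 and Σtᵢ = 6.5 + 3 + 4.1 + 2.6 + 3.4 = 19.6.
Posterior ∝ λ^4e^(−9λ) · λ^5e^(−19.6λ) = λ^9e^(−28.6λ), i.e. Gamma(10, 28.6).
Mode = (a−1)/b = 9/28.6 ≈ 0.315.

λ̂_MAP = 0.315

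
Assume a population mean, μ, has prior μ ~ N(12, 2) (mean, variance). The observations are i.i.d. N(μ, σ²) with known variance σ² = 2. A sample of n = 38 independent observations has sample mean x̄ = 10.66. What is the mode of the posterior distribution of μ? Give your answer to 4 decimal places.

n = 38, x̄ = 10.66.
For a Normal prior and Normal likelihood with known variance, the posterior is Normal; its mode equals its mean, the precision-weighted average.
Prior precision 1/σ₀² = 1/2 = 0.5; data precision n/σ² = 38/2 = 19.
μ̂ = (0.5·12 + 19·10.66) / (0.5 + 19) = 208.54/19.5 = 10427/975 ≈ 10.6944.

μ̂_MAP = 10.6944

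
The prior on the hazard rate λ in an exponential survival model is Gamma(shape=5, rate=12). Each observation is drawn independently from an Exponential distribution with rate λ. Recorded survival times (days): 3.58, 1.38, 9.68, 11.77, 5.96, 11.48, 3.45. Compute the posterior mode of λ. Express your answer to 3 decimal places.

The Exponential(rate=λ) likelihood is ∝ λ^n e^(−λΣtᵢ). Here n = 7 and Σtᵢ = 3.58 + 1.38 + 9.68 + 11.77 + 5.96 + 11.48 + 3.45 = 47.30.
Posterior ∝ λ^4e^(−12λ) · λ^7e^(−47.30λ) = λ^11e^(−59.30λ), i.e. Gamma(12, 59.30).
Mode = (a−1)/b = 11/59.30 ≈ 0.185.

λ̂_MAP = 0.185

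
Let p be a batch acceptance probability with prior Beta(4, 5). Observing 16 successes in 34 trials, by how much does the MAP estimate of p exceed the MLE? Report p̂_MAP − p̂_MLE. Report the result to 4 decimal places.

Posterior is Beta(20, 23); MAP = (20−1)/(43−2) = 19/41 ≈ 0.46341.
MLE ignores the prior: p̂_MLE = k/n = 16/34 ≈ 0.47059.
Difference = 19/41 − 16/34 = -5/697 ≈ -0.0072.

MAP − MLE = -0.0072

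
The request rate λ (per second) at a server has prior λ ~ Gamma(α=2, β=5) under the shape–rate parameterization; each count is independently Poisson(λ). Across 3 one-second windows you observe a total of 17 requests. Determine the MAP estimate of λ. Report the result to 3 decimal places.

λ̂_MAP = 2.250

Σxᵢ = 17, n = 3.
Posterior ∝ λe^(−5λ) · λ^17e^(−3λ) = λ^18e^(−8λ), i.e. Gamma(shape=19, rate=8).
The mode of a Gamma(a, b) with a ≥ 1 (shape–rate) is (a−1)/b = 18/8 ≈ 2.250.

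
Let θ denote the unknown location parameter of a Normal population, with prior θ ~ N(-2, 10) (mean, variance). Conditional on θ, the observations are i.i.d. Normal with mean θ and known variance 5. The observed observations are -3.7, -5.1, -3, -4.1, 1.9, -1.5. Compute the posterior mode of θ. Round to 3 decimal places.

θ̂_MAP = -2.538

n = 6; x̄ = ((-3.7) + (-5.1) + (-3) + (-4.1) + 1.9 + (-1.5))/6 = -15.5/6 = -31/12 ≈ -2.5833.
For a Normal prior and Normal likelihood with known variance, the posterior is Normal; its mode equals its mean, the precision-weighted average.
Prior precision 1/σ₀² = 1/10 = 0.1; data precision n/σ² = 6/5 = 1.2.
θ̂ = (0.1·(-2) + 1.2·(-31/12)) / (0.1 + 1.2) = (-3.3)/1.3 = -33/13 ≈ -2.538.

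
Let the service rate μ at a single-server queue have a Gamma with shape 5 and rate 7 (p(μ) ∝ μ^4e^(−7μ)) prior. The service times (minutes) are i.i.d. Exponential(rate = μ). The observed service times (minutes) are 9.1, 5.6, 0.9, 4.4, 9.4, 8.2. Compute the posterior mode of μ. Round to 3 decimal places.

The Exponential(rate=μ) likelihood is ∝ μ^n e^(−μΣtᵢ). Here n = 6 and Σtᵢ = 9.1 + 5.6 + 0.9 + 4.4 + 9.4 + 8.2 = 37.6.
Posterior ∝ μ^4e^(−7μ) · μ^6e^(−37.6μ) = μ^10e^(−44.6μ), i.e. Gamma(11, 44.6).
Mode = (a−1)/b = 10/44.6 ≈ 0.224.

μ̂_MAP = 0.224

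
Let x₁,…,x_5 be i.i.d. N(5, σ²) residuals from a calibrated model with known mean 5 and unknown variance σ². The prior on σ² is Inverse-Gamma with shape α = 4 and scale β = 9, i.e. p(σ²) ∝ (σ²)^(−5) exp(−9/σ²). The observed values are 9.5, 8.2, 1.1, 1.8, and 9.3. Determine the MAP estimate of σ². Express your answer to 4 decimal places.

Sum of squared deviations about the known mean: SS = (9.5−5)² + (8.2−5)² + (1.1−5)² + (1.8−5)² + (9.3−5)² = 74.43.
The Normal likelihood contributes (σ²)^(−n/2) exp(−SS/(2σ²)), so the posterior is Inverse-Gamma(α + n/2, β + SS/2) = Inverse-Gamma(6.5, 46.215).
The mode of Inverse-Gamma(a, b) is b/(a+1) = 46.215/7.5 ≈ 6.1620.

σ̂²_MAP = 6.1620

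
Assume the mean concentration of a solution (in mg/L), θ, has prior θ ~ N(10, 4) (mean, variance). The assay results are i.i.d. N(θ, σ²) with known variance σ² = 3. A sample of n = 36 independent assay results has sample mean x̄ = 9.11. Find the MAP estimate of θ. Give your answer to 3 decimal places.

θ̂_MAP = 9.128

n = 36, x̄ = 9.11.
For a Normal prior and Normal likelihood with known variance, the posterior is Normal; its mode equals its mean, the precision-weighted average.
Prior precision 1/σ₀² = 1/4 = 0.25; data precision n/σ² = 36/3 = 12.
θ̂ = (0.25·10 + 12·9.11) / (0.25 + 12) = 111.82/12.25 = 11182/1225 ≈ 9.128.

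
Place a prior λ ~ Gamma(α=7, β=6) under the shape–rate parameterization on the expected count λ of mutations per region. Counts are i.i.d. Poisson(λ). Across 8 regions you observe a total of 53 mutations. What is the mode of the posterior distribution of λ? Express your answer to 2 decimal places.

λ̂_MAP = 4.21

Σxᵢ = 53, n = 8.
Posterior ∝ λ^6e^(−6λ) · λ^53e^(−8λ) = λ^59e^(−14λ), i.e. Gamma(shape=60, rate=14).
The mode of a Gamma(a, b) with a ≥ 1 (shape–rate) is (a−1)/b = 59/14 ≈ 4.21.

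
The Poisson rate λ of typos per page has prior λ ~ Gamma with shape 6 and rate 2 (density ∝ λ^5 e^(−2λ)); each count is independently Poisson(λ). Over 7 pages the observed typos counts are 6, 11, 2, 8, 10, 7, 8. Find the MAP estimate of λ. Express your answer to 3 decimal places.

λ̂_MAP = 6.333

Σxᵢ = 6+11+2+8+10+7+8 = 52, with n = 7.
Posterior ∝ λ^5e^(−2λ) · λ^52e^(−7λ) = λ^57e^(−9λ), i.e. Gamma(shape=58, rate=9).
The mode of a Gamma(a, b) with a ≥ 1 (shape–rate) is (a−1)/b = 57/9 ≈ 6.333.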